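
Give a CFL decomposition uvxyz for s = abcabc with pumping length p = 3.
u='ab', v='c', x='a', y='b', z='c'

For s = abcabc with pumping length p = 3:

One valid decomposition:
- u = 'ab'
- v = 'c'
- x = 'a'
- y = 'b'
- z = 'c'

Verification:
- uvxyz = 'ab' + 'c' + 'a' + 'b' + 'c' = abcabc ✓
- |vxy| = |'cab'| = 3 ≤ 3 ✓
- |vy| = |'cb'| = 2 > 0 ✓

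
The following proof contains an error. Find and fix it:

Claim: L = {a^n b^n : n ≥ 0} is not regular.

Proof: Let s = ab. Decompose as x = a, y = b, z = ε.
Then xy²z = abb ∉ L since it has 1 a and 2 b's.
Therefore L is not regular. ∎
Error: The string s = ab might be shorter than the pumping length p.

Correction: Choose s = a^p b^p to ensure |s| ≥ p. Also, the decomposition is wrong: with |xy| ≤ p, y cannot include b's when s starts with p a's.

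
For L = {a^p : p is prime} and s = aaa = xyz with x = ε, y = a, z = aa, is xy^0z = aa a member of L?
Yes

xy⁰z = ε · ε · aa = aa.
aa has length 2, which is prime, so it is in L.
(A single pumped string landing in L is not a contradiction by itself; a non-regularity proof needs some i for which xy^i z ∉ L, for every admissible decomposition.)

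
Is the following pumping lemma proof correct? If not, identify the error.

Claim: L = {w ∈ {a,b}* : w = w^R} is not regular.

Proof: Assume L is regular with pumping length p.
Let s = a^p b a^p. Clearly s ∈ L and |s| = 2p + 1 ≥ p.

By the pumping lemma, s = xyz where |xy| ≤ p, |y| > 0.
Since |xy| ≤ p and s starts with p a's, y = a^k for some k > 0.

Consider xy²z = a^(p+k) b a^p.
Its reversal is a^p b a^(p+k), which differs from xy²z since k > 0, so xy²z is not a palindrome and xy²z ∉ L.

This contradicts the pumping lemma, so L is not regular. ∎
The proof is correct.

This proof is valid because:
1. s = a^p b a^p is in L and is chosen in terms of p, so |s| ≥ p holds for every p
2. The decomposition analysis is correct: |xy| ≤ p forces y to lie inside the leading a's
3. The contradiction is valid: a^(p+k) b a^p has more a's before the b than after it, so it is not a palindrome
4. The conclusion follows logically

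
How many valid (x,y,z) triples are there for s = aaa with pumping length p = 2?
3

For s = 'aaa' with pumping length p = 2:

Constraints: |xy| ≤ 2, |y| > 0

Valid decompositions (|xy| ≤ p, |y| ≥ 1):
  • x='', y='a', z='aa'
  • x='a', y='a', z='a'
  • x='', y='aa', z='a'

Total count: 3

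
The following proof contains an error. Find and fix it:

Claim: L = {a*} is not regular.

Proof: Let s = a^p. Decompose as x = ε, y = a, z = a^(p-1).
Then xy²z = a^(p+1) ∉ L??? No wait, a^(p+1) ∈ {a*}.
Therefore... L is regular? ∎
Error: The proof attempts to show a*  is not regular, but a* IS regular!

Correction: a* is a regular language (recognized by a simple DFA with one accepting state and self-loop on 'a'). The pumping lemma can only prove non-regularity, not regularity. For regular languages, pumping always works.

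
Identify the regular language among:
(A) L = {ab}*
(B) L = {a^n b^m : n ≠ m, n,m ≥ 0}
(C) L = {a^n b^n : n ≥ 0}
(A) {ab}*

(A) L = {ab}* is regular.

This can be recognized by a finite automaton (DFA/NFA).
Regular expressions like {ab}* define regular languages.

The other choices are not regular:
- {a^n b^n : n ≥ 0}: After pumping, the number of a's and b's become unequal
- {a^n b^m : n ≠ m, n,m ≥ 0}: After pumping a's, we can make n = m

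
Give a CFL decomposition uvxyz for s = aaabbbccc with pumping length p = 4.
u='aa', v='a', x='bb', y='b', z='ccc'

For s = aaabbbccc with pumping length p = 4:

One valid decomposition:
- u = 'aa'
- v = 'a'
- x = 'bb'
- y = 'b'
- z = 'ccc'

Verification:
- uvxyz = 'aa' + 'a' + 'bb' + 'b' + 'ccc' = aaabbbccc ✓
- |vxy| = |'abbb'| = 4 ≤ 4 ✓
- |vy| = |'ab'| = 2 > 0 ✓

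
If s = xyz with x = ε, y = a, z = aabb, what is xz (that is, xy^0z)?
aabb

Given x = '', y = 'a', z = 'aabb' and i = 0:

xy^0z = x + y·y·...·y (0 times) + z
       = '' + 'a'^0 + 'aabb'
       = '' + '' + 'aabb'
       = 'aabb'

The pumped string is 'aabb' with length 4.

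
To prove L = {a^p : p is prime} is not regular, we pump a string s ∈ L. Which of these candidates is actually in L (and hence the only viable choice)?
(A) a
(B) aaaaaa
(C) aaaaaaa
(C) aaaaaaa

The pumping lemma is applied to a string s that lies in L, so first check membership of each option:
- (A) a has length 1, which is not prime, so it is not in L ✗
- (B) aaaaaa has length 6 = 2 × 3, which is not prime, so it is not in L ✗
- (C) aaaaaaa has length 7, which is prime, so it is in L ✓

Only (C) aaaaaaa is in L, so it is the only candidate that could play the role of s.
(In a complete proof one picks s in terms of the pumping length p so that |s| ≥ p is guaranteed; a fixed string like aaaaaaa illustrates the shape of such an s.)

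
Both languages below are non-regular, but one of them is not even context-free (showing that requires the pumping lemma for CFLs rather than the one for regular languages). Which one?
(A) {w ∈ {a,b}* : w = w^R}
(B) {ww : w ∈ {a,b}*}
(B) {ww : w ∈ {a,b}*}

(B) {ww : w ∈ {a,b}*} requires the CFL pumping lemma.

- {w ∈ {a,b}* : w = w^R} is context-free (but not regular)
  • Can be shown non-regular with the regular pumping lemma
  • After pumping, the string is no longer symmetric

- {ww : w ∈ {a,b}*} is NOT context-free
  • Requires the CFL pumping lemma to prove
  • Cannot verify equality of two arbitrary substrings

The CFL pumping lemma is "stronger" in that it can prove non-membership
in the larger class of context-free languages.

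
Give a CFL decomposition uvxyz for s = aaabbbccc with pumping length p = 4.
u='aa', v='a', x='bb', y='b', z='ccc'

For s = aaabbbccc with pumping length p = 4:

One valid decomposition:
- u = 'aa'
- v = 'a'
- x = 'bb'
- y = 'b'
- z = 'ccc'

Verification:
- uvxyz = 'aa' + 'a' + 'bb' + 'b' + 'ccc' = aaabbbccc ✓
- |vxy| = |'abbb'| = 4 ≤ 4 ✓
- |vy| = |'ab'| = 2 > 0 ✓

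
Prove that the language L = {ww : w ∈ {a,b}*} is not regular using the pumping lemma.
Assume for contradiction that L is regular, and let p ≥ 1 be the pumping length given by the pumping lemma.
Choose s = a^p b a^p b. Then s ∈ L (take w = a^p b) and |s| = 2p + 2 ≥ p.
By the pumping lemma, s = xyz for some x, y, z with |xy| ≤ p, |y| ≥ 1, and xy^i z ∈ L for every i ≥ 0.
Since |xy| ≤ p and the first p symbols of s are all a's, y = a^k for some k with 1 ≤ k ≤ p.

Take i = 2: t = xy²z = a^(p + k) b a^p b.
Suppose t = uu for some string u. The string t contains exactly two b's and ends in b, so u contains exactly one b and ends in b; hence u = a^j b for some j, and uu = a^j b a^j b. Comparing with t = a^(p + k) b a^p b forces j = p + k (first block) and j = p (second block), which is impossible since k ≥ 1. So t ∉ L.

This contradicts the pumping lemma, which requires xy^i z ∈ L for all i ≥ 0.
Hence L = {ww : w ∈ {a,b}*} is not regular. ∎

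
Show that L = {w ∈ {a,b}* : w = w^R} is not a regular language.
Assume for contradiction that L is regular, and let p ≥ 1 be the pumping length given by the pumping lemma.
Choose s = a^p b a^p. Then s ∈ L (it reads the same in both directions) and |s| = 2p + 1 ≥ p.
By the pumping lemma, s = xyz for some x, y, z with |xy| ≤ p, |y| ≥ 1, and xy^i z ∈ L for every i ≥ 0.
Since |xy| ≤ p and the first p symbols of s are all a's, y = a^k for some k with 1 ≤ k ≤ p.

Take i = 2: xy²z = a^(p + k) b a^p.
Its reversal is a^p b a^(p + k). These differ because the block of a's before the unique b has length p + k in one and p in the other, and p + k ≠ p since k ≥ 1. So xy²z is not a palindrome, i.e. xy²z ∉ L.

This contradicts the pumping lemma, which requires xy^i z ∈ L for all i ≥ 0.
Hence L = {w ∈ {a,b}* : w = w^R} is not regular. ∎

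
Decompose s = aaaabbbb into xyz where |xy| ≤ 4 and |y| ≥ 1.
x = 'aa', y = 'a', z = 'abbbb'

For s = aaaabbbb and p = 4, one valid decomposition is:
- x = 'aa' (length 2)
- y = 'a' (length 1)
- z = 'abbbb' (length 5)

Verification:
- xyz = 'aa' + 'a' + 'abbbb' = aaaabbbb ✓
- |xy| = 3 ≤ 4 ✓
- |y| = 1 > 0 ✓

All pumping lemma constraints are satisfied.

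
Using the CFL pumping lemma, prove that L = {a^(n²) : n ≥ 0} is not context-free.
Assume for contradiction that L is context-free, and let p ≥ 1 be the pumping length given by the pumping lemma for CFLs.
Choose s = a^(p²). Then s ∈ L and |s| = p² ≥ p.
By the CFL pumping lemma, s = uvxyz for some u, v, x, y, z with |vxy| ≤ p, |vy| ≥ 1, and uv^i xy^i z ∈ L for every i ≥ 0.
All symbols are a's, so only lengths matter: let k = |vy|, with 1 ≤ k ≤ |vxy| ≤ p.

Take i = 2: |uv²xy²z| = p² + k, and p² < p² + k ≤ p² + p < (p + 1)².
So the length lies strictly between consecutive squares and is not a perfect square; uv²xy²z ∉ L.

This contradicts the CFL pumping lemma, which requires uv^i xy^i z ∈ L for all i ≥ 0.
Hence L = {a^(n²) : n ≥ 0} is not context-free. ∎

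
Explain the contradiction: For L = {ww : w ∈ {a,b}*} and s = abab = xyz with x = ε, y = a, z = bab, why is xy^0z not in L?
xy⁰z = bab ∉ L

Pumping with i = 0 replaces y = a by y⁰ = ε:
- Original: s = xyz = abab; abab splits into halves ab · ab, which are equal, so it is in L (w = ab)
- Pumped: xy⁰z = ε · ε · bab = bab
- bab has odd length 3, so it cannot be written as ww and is not in L

The pumping lemma would require xy⁰z ∈ L, so this decomposition yields a contradiction.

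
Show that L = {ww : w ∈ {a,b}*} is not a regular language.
Assume for contradiction that L is regular, and let p ≥ 1 be the pumping length given by the pumping lemma.
Choose s = a^p b a^p b. Then s ∈ L (take w = a^p b) and |s| = 2p + 2 ≥ p.
By the pumping lemma, s = xyz for some x, y, z with |xy| ≤ p, |y| ≥ 1, and xy^i z ∈ L for every i ≥ 0.
Since |xy| ≤ p and the first p symbols of s are all a's, y = a^k for some k with 1 ≤ k ≤ p.

Take i = 2: t = xy²z = a^(p + k) b a^p b.
Suppose t = uu for some string u. The string t contains exactly two b's and ends in b, so u contains exactly one b and ends in b; hence u = a^j b for some j, and uu = a^j b a^j b. Comparing with t = a^(p + k) b a^p b forces j = p + k (first block) and j = p (second block), which is impossible since k ≥ 1. So t ∉ L.

This contradicts the pumping lemma, which requires xy^i z ∈ L for all i ≥ 0.
Hence L = {ww : w ∈ {a,b}*} is not regular. ∎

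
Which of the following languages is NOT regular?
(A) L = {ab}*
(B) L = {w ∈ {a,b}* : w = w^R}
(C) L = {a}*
(B) {w ∈ {a,b}* : w = w^R}

(B) L = {w ∈ {a,b}* : w = w^R} is NOT regular.

The pumping lemma can be used to prove this:
After pumping, the string is no longer symmetric

The other languages are regular because they can be recognized by finite automata.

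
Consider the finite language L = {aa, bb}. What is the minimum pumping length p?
p = 3

For a finite language L, the pumping lemma holds vacuously if p > max|s| for s ∈ L.

The longest string in L = {aa, bb} has length 2.
If p = 3, then no string s ∈ L has |s| ≥ p, so the condition is vacuously true.

The minimum pumping length is p = 3.

Why no smaller p works: for any p ≤ 2, the longest string s ∈ L has |s| = 2 ≥ p, so it would
have to be pumpable; but pumping up (i = 2, 3, ...) produces ever longer strings, which cannot all lie in the
finite language L. So the pumping property fails for every p ≤ 2.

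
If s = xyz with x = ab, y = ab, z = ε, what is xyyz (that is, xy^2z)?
ababab

Given x = 'ab', y = 'ab', z = '' and i = 2:

xy^2z = x + y·y·...·y (2 times) + z
       = 'ab' + 'ab'^2 + ''
       = 'ab' + 'abab' + ''
       = 'ababab'

The pumped string is 'ababab' with length 6.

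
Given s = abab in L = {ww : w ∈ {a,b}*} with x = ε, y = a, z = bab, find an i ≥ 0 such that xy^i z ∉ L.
i = 0

xy⁰z = ε · ε · bab = bab; bab has odd length 3, so it cannot be written as ww and is not in L.
(Other choices also work, e.g. i = 2, 3; only i = 1 is guaranteed to stay in L since xy¹z = s.)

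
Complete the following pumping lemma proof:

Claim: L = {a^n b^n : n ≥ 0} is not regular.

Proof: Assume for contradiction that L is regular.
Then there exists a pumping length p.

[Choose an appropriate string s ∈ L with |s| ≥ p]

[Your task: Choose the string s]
s = a^p b^p

This string is in L (has equal a's and b's) and has length 2p ≥ p.
Any decomposition xyz with |xy| ≤ p means y consists only of a's,
so pumping will unbalance the counts.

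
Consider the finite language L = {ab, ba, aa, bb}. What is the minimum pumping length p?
p = 3

For a finite language L, the pumping lemma holds vacuously if p > max|s| for s ∈ L.

The longest string in L = {ab, ba, aa, bb} has length 2.
If p = 3, then no string s ∈ L has |s| ≥ p, so the condition is vacuously true.

The minimum pumping length is p = 3.

Why no smaller p works: for any p ≤ 2, the longest string s ∈ L has |s| = 2 ≥ p, so it would
have to be pumpable; but pumping up (i = 2, 3, ...) produces ever longer strings, which cannot all lie in the
finite language L. So the pumping property fails for every p ≤ 2.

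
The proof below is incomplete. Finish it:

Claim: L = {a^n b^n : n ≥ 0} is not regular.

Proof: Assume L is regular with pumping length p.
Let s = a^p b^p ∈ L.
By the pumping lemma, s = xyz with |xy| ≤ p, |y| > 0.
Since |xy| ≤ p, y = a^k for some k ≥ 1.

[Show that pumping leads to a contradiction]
Consider xy²z = a^(p+k) b^p.

Since k ≥ 1, we have p + k > p.
So xy²z has more a's than b's: (p+k) a's vs p b's.
This means xy²z ∉ L because a^n b^n requires equal counts.

This contradicts the pumping lemma which states xy²z ∈ L.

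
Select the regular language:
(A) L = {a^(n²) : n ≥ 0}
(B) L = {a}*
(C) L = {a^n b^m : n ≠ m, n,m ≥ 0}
(B) {a}*

(B) L = {a}* is regular.

This can be recognized by a finite automaton (DFA/NFA).
Regular expressions like {a}* define regular languages.

The other choices are not regular:
- {a^(n²) : n ≥ 0}: After pumping, length is no longer a perfect square
- {a^n b^m : n ≠ m, n,m ≥ 0}: After pumping a's, we can make n = m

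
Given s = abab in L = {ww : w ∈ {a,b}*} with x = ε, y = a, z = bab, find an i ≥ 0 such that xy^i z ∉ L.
i = 3

xy³z = ε · aaa · bab = aaabab; aaabab has length 6; its halves are aaa and bab, which differ, so it is not in L.
(Other choices also work, e.g. i = 0, 2; only i = 1 is guaranteed to stay in L since xy¹z = s.)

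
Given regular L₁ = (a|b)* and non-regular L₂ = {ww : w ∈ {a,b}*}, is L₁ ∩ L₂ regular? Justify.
No — L₁ ∩ L₂ is not regular.

(a|b)* is all strings over {a,b}, so L₁ ∩ L₂ = {ww : w ∈ {a,b}*} = L₂ itself, which is not regular (pump s = a^p b a^p b).

Note that the bare facts "L₁ regular, L₂ non-regular" do not settle the question by themselves: the closure of regular languages under ∪, ∩, complement and difference applies only when BOTH operands are regular. With a non-regular operand the result can come out regular or non-regular depending on the specific languages, so one has to work out L₁ ∩ L₂ for this particular pair, as above.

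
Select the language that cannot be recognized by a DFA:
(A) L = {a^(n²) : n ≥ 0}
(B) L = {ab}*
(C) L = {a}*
(A) {a^(n²) : n ≥ 0}

(A) L = {a^(n²) : n ≥ 0} is NOT regular.

The pumping lemma can be used to prove this:
After pumping, length is no longer a perfect square

The other languages are regular because they can be recognized by finite automata.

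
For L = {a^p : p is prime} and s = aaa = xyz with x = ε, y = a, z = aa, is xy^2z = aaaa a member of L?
No

xy²z = ε · aa · aa = aaaa.
aaaa has length 4 = 2 × 2, which is not prime, so it is not in L.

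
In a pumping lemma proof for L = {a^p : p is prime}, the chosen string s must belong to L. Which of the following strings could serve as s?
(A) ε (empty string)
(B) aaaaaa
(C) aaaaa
(C) aaaaa

The pumping lemma is applied to a string s that lies in L, so first check membership of each option:
- (A) ε has length 0, which is not prime, so it is not in L ✗
- (B) aaaaaa has length 6 = 2 × 3, which is not prime, so it is not in L ✗
- (C) aaaaa has length 5, which is prime, so it is in L ✓

Only (C) aaaaa is in L, so it is the only candidate that could play the role of s.
(In a complete proof one picks s in terms of the pumping length p so that |s| ≥ p is guaranteed; a fixed string like aaaaa illustrates the shape of such an s.)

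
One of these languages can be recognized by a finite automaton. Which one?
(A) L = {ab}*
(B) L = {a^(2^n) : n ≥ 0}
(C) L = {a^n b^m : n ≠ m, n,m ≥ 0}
(A) {ab}*

(A) L = {ab}* is regular.

This can be recognized by a finite automaton (DFA/NFA).
Regular expressions like {ab}* define regular languages.

The other choices are not regular:
- {a^n b^m : n ≠ m, n,m ≥ 0}: After pumping a's, we can make n = m
- {a^(2^n) : n ≥ 0}: After pumping, length is no longer a power of 2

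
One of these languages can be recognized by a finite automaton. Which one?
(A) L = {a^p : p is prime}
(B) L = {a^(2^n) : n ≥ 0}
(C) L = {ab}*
(C) {ab}*

(C) L = {ab}* is regular.

This can be recognized by a finite automaton (DFA/NFA).
Regular expressions like {ab}* define regular languages.

The other choices are not regular:
- {a^p : p is prime}: After pumping, the length becomes composite
- {a^(2^n) : n ≥ 0}: After pumping, length is no longer a power of 2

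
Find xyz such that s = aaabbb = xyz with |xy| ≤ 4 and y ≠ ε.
x = 'a', y = 'aa', z = 'bbb'

For s = aaabbb and p = 4, one valid decomposition is:
- x = 'a' (length 1)
- y = 'aa' (length 2)
- z = 'bbb' (length 3)

Verification:
- xyz = 'a' + 'aa' + 'bbb' = aaabbb ✓
- |xy| = 3 ≤ 4 ✓
- |y| = 2 > 0 ✓

All pumping lemma constraints are satisfied.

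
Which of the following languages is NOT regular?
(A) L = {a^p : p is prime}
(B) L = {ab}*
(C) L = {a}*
(A) {a^p : p is prime}

(A) L = {a^p : p is prime} is NOT regular.

The pumping lemma can be used to prove this:
After pumping, the length becomes composite

The other languages are regular because they can be recognized by finite automata.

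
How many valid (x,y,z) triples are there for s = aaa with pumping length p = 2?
3

For s = 'aaa' with pumping length p = 2:

Constraints: |xy| ≤ 2, |y| > 0

Valid decompositions (|xy| ≤ p, |y| ≥ 1):
  • x='', y='a', z='aa'
  • x='a', y='a', z='a'
  • x='', y='aa', z='a'

Total count: 3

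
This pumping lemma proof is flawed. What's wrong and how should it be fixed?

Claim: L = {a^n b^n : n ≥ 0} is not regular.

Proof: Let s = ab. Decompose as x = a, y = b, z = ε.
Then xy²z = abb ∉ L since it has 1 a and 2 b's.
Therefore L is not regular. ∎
Error: The string s = ab might be shorter than the pumping length p.

Correction: Choose s = a^p b^p to ensure |s| ≥ p. Also, the decomposition is wrong: with |xy| ≤ p, y cannot include b's when s starts with p a's.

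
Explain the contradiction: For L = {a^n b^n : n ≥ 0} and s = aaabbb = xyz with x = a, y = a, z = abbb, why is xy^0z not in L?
xy⁰z = aabbb ∉ L

Pumping with i = 0 replaces y = a by y⁰ = ε:
- Original: s = xyz = aaabbb; aaabbb = a^3 b^3 has equal counts (3 = 3), so it is in L
- Pumped: xy⁰z = a · ε · abbb = aabbb
- aabbb has 2 a's and 3 b's; 2 ≠ 3, so it is not in L

The pumping lemma would require xy⁰z ∈ L, so this decomposition yields a contradiction.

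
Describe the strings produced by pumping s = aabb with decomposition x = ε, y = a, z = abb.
{xy^i z : i ≥ 0} = {a^(i+1) b^2 : i ≥ 0} = {abb, aabb, aaabb, ...}

With x = ε, y = a, z = abb: Starting with aabb and pumping the first 'a' (z = abb keeps the second 'a'), we get strings with i+1 a's followed by 2 b's for i = 0, 1, 2, ...; note bb is not produced because z always contributes one a.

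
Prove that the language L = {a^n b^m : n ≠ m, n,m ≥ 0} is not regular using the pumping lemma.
Assume for contradiction that L is regular, and let p ≥ 1 be the pumping length given by the pumping lemma.
Choose s = a^p b^(p + p!). Then s ∈ L because p ≠ p + p! (as p! ≥ 1), and |s| ≥ p.
By the pumping lemma, s = xyz for some x, y, z with |xy| ≤ p, |y| ≥ 1, and xy^i z ∈ L for every i ≥ 0.
Since |xy| ≤ p and the first p symbols of s are all a's, y = a^k for some k with 1 ≤ k ≤ p.
For every i ≥ 0, xy^i z = a^(p + (i − 1)k) b^(p + p!).

Because 1 ≤ k ≤ p, k divides p!. Let t = p!/k (a positive integer) and take i = t + 1.
Then the number of a's is p + tk = p + p!, which equals the number of b's.
So xy^(t+1) z = a^(p + p!) b^(p + p!) has equally many a's and b's and is NOT in L.

This contradicts the pumping lemma, which requires xy^i z ∈ L for all i ≥ 0.
Hence L = {a^n b^m : n ≠ m, n,m ≥ 0} is not regular. ∎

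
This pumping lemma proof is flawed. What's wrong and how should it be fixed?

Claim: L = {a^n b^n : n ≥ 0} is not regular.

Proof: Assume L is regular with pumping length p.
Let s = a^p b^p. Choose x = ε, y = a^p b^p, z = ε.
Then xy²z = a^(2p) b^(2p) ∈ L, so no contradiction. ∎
Error: The decomposition violates |xy| ≤ p. With y = a^p b^p, |xy| = |y| = 2p > p. (The proof also miscomputes xy²z, which would be a^p b^p a^p b^p rather than a^(2p) b^(2p), and it wrongly treats one harmless decomposition as settling the matter — the prover does not get to choose the decomposition.)

Correction: The pumping lemma requires |xy| ≤ p, and the argument must handle every decomposition satisfying |xy| ≤ p, |y| ≥ 1. Since s starts with p a's, any such y consists only of a's, say y = a^k with k ≥ 1. Then xy²z = a^(p+k) b^p has unequal numbers of a's and b's, so xy²z ∉ L — the required contradiction.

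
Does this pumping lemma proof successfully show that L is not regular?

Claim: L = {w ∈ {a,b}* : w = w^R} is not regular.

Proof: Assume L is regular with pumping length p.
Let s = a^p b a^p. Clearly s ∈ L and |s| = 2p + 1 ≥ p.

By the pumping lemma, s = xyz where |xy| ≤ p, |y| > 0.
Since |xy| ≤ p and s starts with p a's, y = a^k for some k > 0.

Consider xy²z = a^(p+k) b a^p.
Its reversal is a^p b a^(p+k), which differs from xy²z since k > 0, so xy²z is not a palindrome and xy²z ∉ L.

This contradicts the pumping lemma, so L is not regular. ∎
The proof is correct.

This proof is valid because:
1. s = a^p b a^p is in L and is chosen in terms of p, so |s| ≥ p holds for every p
2. The decomposition analysis is correct: |xy| ≤ p forces y to lie inside the leading a's
3. The contradiction is valid: a^(p+k) b a^p has more a's before the b than after it, so it is not a palindrome
4. The conclusion follows logically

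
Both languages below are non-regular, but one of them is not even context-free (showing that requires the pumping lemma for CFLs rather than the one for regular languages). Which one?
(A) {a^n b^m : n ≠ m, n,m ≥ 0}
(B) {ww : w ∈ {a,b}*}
(B) {ww : w ∈ {a,b}*}

(B) {ww : w ∈ {a,b}*} requires the CFL pumping lemma.

- {a^n b^m : n ≠ m, n,m ≥ 0} is context-free (but not regular)
  • Can be shown non-regular with the regular pumping lemma
  • After pumping a's, we can make n = m

- {ww : w ∈ {a,b}*} is NOT context-free
  • Requires the CFL pumping lemma to prove
  • Cannot verify equality of two arbitrary substrings

The CFL pumping lemma is "stronger" in that it can prove non-membership
in the larger class of context-free languages.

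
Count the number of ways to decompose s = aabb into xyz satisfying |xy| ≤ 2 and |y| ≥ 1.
3

For s = 'aabb' with pumping length p = 2:

Constraints: |xy| ≤ 2, |y| > 0

Valid decompositions (|xy| ≤ p, |y| ≥ 1):
  • x='', y='a', z='abb'
  • x='a', y='a', z='bb'
  • x='', y='aa', z='bb'

Total count: 3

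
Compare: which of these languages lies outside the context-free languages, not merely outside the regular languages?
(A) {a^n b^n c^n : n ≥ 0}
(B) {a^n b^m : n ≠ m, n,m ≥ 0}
(A) {a^n b^n c^n : n ≥ 0}

(A) {a^n b^n c^n : n ≥ 0} requires the CFL pumping lemma.

- {a^n b^m : n ≠ m, n,m ≥ 0} is context-free (but not regular)
  • Can be shown non-regular with the regular pumping lemma
  • After pumping a's, we can make n = m

- {a^n b^n c^n : n ≥ 0} is NOT context-free
  • Requires the CFL pumping lemma to prove
  • Cannot maintain three equal counts simultaneously

The CFL pumping lemma is "stronger" in that it can prove non-membership
in the larger class of context-free languages.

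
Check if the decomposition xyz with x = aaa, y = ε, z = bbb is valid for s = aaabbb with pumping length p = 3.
Violated: |y| > 0

The decomposition x = aaa, y = ε, z = bbb for s = aaabbb with p = 3
violates the constraint: |y| > 0

|y| = 0, but the pumping lemma requires |y| > 0 (y must be non-empty).

Pumping lemma constraints:
1. xyz = s (decomposition is valid)
2. |xy| ≤ p
3. |y| > 0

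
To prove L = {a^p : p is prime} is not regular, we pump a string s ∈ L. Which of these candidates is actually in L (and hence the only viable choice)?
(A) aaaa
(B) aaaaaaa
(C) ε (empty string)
(B) aaaaaaa

The pumping lemma is applied to a string s that lies in L, so first check membership of each option:
- (A) aaaa has length 4 = 2 × 2, which is not prime, so it is not in L ✗
- (B) aaaaaaa has length 7, which is prime, so it is in L ✓
- (C) ε has length 0, which is not prime, so it is not in L ✗

Only (B) aaaaaaa is in L, so it is the only candidate that could play the role of s.
(In a complete proof one picks s in terms of the pumping length p so that |s| ≥ p is guaranteed; a fixed string like aaaaaaa illustrates the shape of such an s.)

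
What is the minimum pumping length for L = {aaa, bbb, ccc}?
p = 4

For a finite language L, the pumping lemma holds vacuously if p > max|s| for s ∈ L.

The longest string in L = {aaa, bbb, ccc} has length 3.
If p = 4, then no string s ∈ L has |s| ≥ p, so the condition is vacuously true.

The minimum pumping length is p = 4.

Why no smaller p works: for any p ≤ 3, the longest string s ∈ L has |s| = 3 ≥ p, so it would
have to be pumpable; but pumping up (i = 2, 3, ...) produces ever longer strings, which cannot all lie in the
finite language L. So the pumping property fails for every p ≤ 3.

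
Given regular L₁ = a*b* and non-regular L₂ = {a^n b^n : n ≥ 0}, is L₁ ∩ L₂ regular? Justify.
No — L₁ ∩ L₂ is not regular.

Every string a^n b^n already lies in a*b*, so L₁ ∩ L₂ = {a^n b^n : n ≥ 0} = L₂ itself, which is the standard non-regular language (pump s = a^p b^p).

Note that the bare facts "L₁ regular, L₂ non-regular" do not settle the question by themselves: the closure of regular languages under ∪, ∩, complement and difference applies only when BOTH operands are regular. With a non-regular operand the result can come out regular or non-regular depending on the specific languages, so one has to work out L₁ ∩ L₂ for this particular pair, as above.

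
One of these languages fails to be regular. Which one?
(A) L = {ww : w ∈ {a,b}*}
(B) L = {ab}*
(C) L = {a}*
(A) {ww : w ∈ {a,b}*}

(A) L = {ww : w ∈ {a,b}*} is NOT regular.

The pumping lemma can be used to prove this:
After pumping, the two halves no longer match

The other languages are regular because they can be recognized by finite automata.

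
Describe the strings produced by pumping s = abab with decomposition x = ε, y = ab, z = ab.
{xy^i z : i ≥ 0} = {(ab)^(i+1) : i ≥ 0} = {ab, abab, ababab, ...}

With x = ε, y = ab, z = ab: Pumping 'ab' gives strings of alternating a's and b's.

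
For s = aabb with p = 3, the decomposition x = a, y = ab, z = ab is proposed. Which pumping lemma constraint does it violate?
Violated: xyz = s

The decomposition x = a, y = ab, z = ab for s = aabb with p = 3
violates the constraint: xyz = s

xyz = 'a' + 'ab' + 'ab' = 'aabab' ≠ 'aabb' = s. The decomposition doesn't reconstruct s.

Pumping lemma constraints:
1. xyz = s (decomposition is valid)
2. |xy| ≤ p
3. |y| > 0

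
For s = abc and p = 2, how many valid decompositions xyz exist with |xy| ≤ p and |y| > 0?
3

For s = 'abc' with pumping length p = 2:

Constraints: |xy| ≤ 2, |y| > 0

Valid decompositions (|xy| ≤ p, |y| ≥ 1):
  • x='', y='a', z='bc'
  • x='a', y='b', z='c'
  • x='', y='ab', z='c'

Total count: 3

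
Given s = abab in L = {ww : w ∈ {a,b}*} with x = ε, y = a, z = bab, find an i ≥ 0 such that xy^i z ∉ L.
i = 0

xy⁰z = ε · ε · bab = bab; bab has odd length 3, so it cannot be written as ww and is not in L.
(Other choices also work, e.g. i = 2, 3; only i = 1 is guaranteed to stay in L since xy¹z = s.)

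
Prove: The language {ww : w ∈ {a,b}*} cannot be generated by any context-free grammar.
Assume for contradiction that L is context-free, and let p ≥ 1 be the pumping length given by the pumping lemma for CFLs.
Choose s = a^p b^p a^p b^p. Then s ∈ L (take w = a^p b^p) and |s| = 4p ≥ p.
By the CFL pumping lemma, s = uvxyz for some u, v, x, y, z with |vxy| ≤ p, |vy| ≥ 1, and uv^i xy^i z ∈ L for every i ≥ 0.

Write s as four blocks A₁ B₁ A₂ B₂ with A₁ = A₂ = a^p and B₁ = B₂ = b^p. Since |vxy| ≤ p, the window vxy lies inside at most two adjacent blocks. Take i = 0 and let t = uxz, so |t| = 4p − |vy| with 1 ≤ |vy| ≤ p. If |t| is odd, t ∉ L immediately, so assume |vy| is even (hence |vy| ≥ 2) and |t|/2 = 2p − |vy|/2, which satisfies p ≤ |t|/2 ≤ 2p − 1.

Case 1 (vxy inside A₁B₁): t = a^(p−j) b^(p−l) a^p b^p with j + l = |vy|. The second half of t has length < 2p, so it is a suffix of the trailing a^p b^p and ends in b; the first half is a^(p−j) b^(p−l) a^((j+l)/2), which ends in a because (j+l)/2 ≥ 1. The halves differ, so t ∉ L.

Case 2 (vxy inside B₁A₂, straddling the middle): t = a^p b^(p−j) a^(p−l) b^p with j + l = |vy|. If t = ww, then w is a prefix of t of length ≥ p, so w begins with a^p; and w is a suffix of t of length ≥ p, so w ends with b^p. That forces |w| ≥ 2p, contradicting |w| = |t|/2 ≤ 2p − 1. So t ∉ L.

Case 3 (vxy inside A₂B₂): t = a^p b^p a^(p−j) b^(p−l) with j + l = |vy|. The first half of t is a prefix of a^p b^p, so it begins with a; the second half is b^((j+l)/2) a^(p−j) b^(p−l), which begins with b. The halves differ, so t ∉ L.

In every case uv⁰xy⁰z = uxz ∉ L.

This contradicts the CFL pumping lemma, which requires uv^i xy^i z ∈ L for all i ≥ 0.
Hence L = {ww : w ∈ {a,b}*} is not context-free. ∎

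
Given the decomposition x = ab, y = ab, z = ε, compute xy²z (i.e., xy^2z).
ababab

Given x = 'ab', y = 'ab', z = '' and i = 2:

xy^2z = x + y·y·...·y (2 times) + z
       = 'ab' + 'ab'^2 + ''
       = 'ab' + 'abab' + ''
       = 'ababab'

The pumped string is 'ababab' with length 6.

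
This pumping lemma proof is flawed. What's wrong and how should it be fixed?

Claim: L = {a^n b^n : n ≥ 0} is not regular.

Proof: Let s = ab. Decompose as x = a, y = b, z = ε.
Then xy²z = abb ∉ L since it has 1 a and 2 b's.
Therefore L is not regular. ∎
Error: The string s = ab might be shorter than the pumping length p.

Correction: Choose s = a^p b^p to ensure |s| ≥ p. Also, the decomposition is wrong: with |xy| ≤ p, y cannot include b's when s starts with p a's.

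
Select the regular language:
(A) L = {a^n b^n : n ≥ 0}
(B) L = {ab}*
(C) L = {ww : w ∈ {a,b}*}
(B) {ab}*

(B) L = {ab}* is regular.

This can be recognized by a finite automaton (DFA/NFA).
Regular expressions like {ab}* define regular languages.

The other choices are not regular:
- {a^n b^n : n ≥ 0}: After pumping, the number of a's and b's become unequal
- {ww : w ∈ {a,b}*}: After pumping, the two halves no longer match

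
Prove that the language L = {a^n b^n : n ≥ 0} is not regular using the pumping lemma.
Assume for contradiction that L is regular, and let p ≥ 1 be the pumping length given by the pumping lemma.
Choose s = a^p b^p. Then s ∈ L and |s| = 2p ≥ p.
By the pumping lemma, s = xyz for some x, y, z with |xy| ≤ p, |y| ≥ 1, and xy^i z ∈ L for every i ≥ 0.
Since |xy| ≤ p and the first p symbols of s are all a's, we must have y = a^k for some k with 1 ≤ k ≤ p.

Take i = 3: xy³z = a^(p + 2k) b^p.
This string has p + 2k a's but p b's, and p + 2k > p because k ≥ 1. So xy³z ∉ L.

This contradicts the pumping lemma, which requires xy^i z ∈ L for all i ≥ 0.
Hence L = {a^n b^n : n ≥ 0} is not regular. ∎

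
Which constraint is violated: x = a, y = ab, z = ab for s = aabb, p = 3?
Violated: xyz = s

The decomposition x = a, y = ab, z = ab for s = aabb with p = 3
violates the constraint: xyz = s

xyz = 'a' + 'ab' + 'ab' = 'aabab' ≠ 'aabb' = s. The decomposition doesn't reconstruct s.

Pumping lemma constraints:
1. xyz = s (decomposition is valid)
2. |xy| ≤ p
3. |y| > 0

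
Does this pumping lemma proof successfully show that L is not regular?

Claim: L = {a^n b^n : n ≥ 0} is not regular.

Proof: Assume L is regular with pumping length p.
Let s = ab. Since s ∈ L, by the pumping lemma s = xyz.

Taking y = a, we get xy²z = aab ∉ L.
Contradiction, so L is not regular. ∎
The proof is INCORRECT.

Error: The string s = ab may be shorter than p.
The pumping lemma only applies to strings with |s| ≥ p, and p is not under our control.
We must choose s in terms of p, e.g. s = a^p b^p, to ensure |s| ≥ p.
(The proof also fixes one particular y; a valid argument must handle every decomposition with |xy| ≤ p and |y| ≥ 1 — for s = a^p b^p this forces y = a^k, and then xy²z = a^(p+k) b^p ∉ L.)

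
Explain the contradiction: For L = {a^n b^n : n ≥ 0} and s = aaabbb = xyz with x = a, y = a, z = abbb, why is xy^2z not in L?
xy²z = aaaabbb ∉ L

Pumping with i = 2 replaces y = a by y² = aa:
- Original: s = xyz = aaabbb; aaabbb = a^3 b^3 has equal counts (3 = 3), so it is in L
- Pumped: xy²z = a · aa · abbb = aaaabbb
- aaaabbb has 4 a's and 3 b's; 4 ≠ 3, so it is not in L

The pumping lemma would require xy²z ∈ L, so this decomposition yields a contradiction.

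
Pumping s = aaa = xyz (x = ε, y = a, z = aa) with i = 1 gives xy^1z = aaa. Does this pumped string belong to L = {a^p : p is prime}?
Yes

xy¹z = ε · a · aa = aaa.
aaa has length 3, which is prime, so it is in L.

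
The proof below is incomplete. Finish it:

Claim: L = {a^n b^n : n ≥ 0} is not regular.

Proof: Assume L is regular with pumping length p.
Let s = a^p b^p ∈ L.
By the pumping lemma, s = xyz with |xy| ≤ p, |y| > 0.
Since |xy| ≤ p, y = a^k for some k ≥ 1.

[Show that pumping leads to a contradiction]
Consider xy²z = a^(p+k) b^p.

Since k ≥ 1, we have p + k > p.
So xy²z has more a's than b's: (p+k) a's vs p b's.
This means xy²z ∉ L because a^n b^n requires equal counts.

This contradicts the pumping lemma which states xy²z ∈ L.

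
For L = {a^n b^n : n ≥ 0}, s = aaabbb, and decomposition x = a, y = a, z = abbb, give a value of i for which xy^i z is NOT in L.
i = 0

xy⁰z = a · ε · abbb = aabbb; aabbb has 2 a's and 3 b's; 2 ≠ 3, so it is not in L.
(Other choices also work, e.g. i = 2, 3; only i = 1 is guaranteed to stay in L since xy¹z = s.)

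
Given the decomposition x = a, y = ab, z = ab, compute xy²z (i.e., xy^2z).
aababab

Given x = 'a', y = 'ab', z = 'ab' and i = 2:

xy^2z = x + y·y·...·y (2 times) + z
       = 'a' + 'ab'^2 + 'ab'
       = 'a' + 'abab' + 'ab'
       = 'aababab'

The pumped string is 'aababab' with length 7.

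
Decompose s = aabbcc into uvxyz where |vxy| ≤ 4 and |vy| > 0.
u='a', v='a', x='bb', y='c', z='c'

For s = aabbcc with pumping length p = 4:

One valid decomposition:
- u = 'a'
- v = 'a'
- x = 'bb'
- y = 'c'
- z = 'c'

Verification:
- uvxyz = 'a' + 'a' + 'bb' + 'c' + 'c' = aabbcc ✓
- |vxy| = |'abbc'| = 4 ≤ 4 ✓
- |vy| = |'ac'| = 2 > 0 ✓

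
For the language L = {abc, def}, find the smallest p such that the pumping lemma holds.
p = 4

For a finite language L, the pumping lemma holds vacuously if p > max|s| for s ∈ L.

The longest string in L = {abc, def} has length 3.
If p = 4, then no string s ∈ L has |s| ≥ p, so the condition is vacuously true.

The minimum pumping length is p = 4.

Why no smaller p works: for any p ≤ 3, the longest string s ∈ L has |s| = 3 ≥ p, so it would
have to be pumpable; but pumping up (i = 2, 3, ...) produces ever longer strings, which cannot all lie in the
finite language L. So the pumping property fails for every p ≤ 3.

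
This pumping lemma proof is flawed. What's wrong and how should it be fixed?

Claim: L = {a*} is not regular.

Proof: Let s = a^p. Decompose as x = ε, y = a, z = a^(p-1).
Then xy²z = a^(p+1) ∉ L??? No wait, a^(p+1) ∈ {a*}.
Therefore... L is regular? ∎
Error: The proof attempts to show a*  is not regular, but a* IS regular!

Correction: a* is a regular language (recognized by a simple DFA with one accepting state and self-loop on 'a'). The pumping lemma can only prove non-regularity, not regularity. For regular languages, pumping always works.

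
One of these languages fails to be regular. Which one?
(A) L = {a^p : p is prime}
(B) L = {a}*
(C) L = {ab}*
(A) {a^p : p is prime}

(A) L = {a^p : p is prime} is NOT regular.

The pumping lemma can be used to prove this:
After pumping, the length becomes composite

The other languages are regular because they can be recognized by finite automata.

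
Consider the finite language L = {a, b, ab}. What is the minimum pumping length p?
p = 3

For a finite language L, the pumping lemma holds vacuously if p > max|s| for s ∈ L.

The longest string in L = {a, b, ab} has length 2.
If p = 3, then no string s ∈ L has |s| ≥ p, so the condition is vacuously true.

The minimum pumping length is p = 3.

Why no smaller p works: for any p ≤ 2, the longest string s ∈ L has |s| = 2 ≥ p, so it would
have to be pumpable; but pumping up (i = 2, 3, ...) produces ever longer strings, which cannot all lie in the
finite language L. So the pumping property fails for every p ≤ 2.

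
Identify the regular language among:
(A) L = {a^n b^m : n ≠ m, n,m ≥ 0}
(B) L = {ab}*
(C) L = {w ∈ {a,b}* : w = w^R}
(B) {ab}*

(B) L = {ab}* is regular.

This can be recognized by a finite automaton (DFA/NFA).
Regular expressions like {ab}* define regular languages.

The other choices are not regular:
- {w ∈ {a,b}* : w = w^R}: After pumping, the string is no longer symmetric
- {a^n b^m : n ≠ m, n,m ≥ 0}: After pumping a's, we can make n = m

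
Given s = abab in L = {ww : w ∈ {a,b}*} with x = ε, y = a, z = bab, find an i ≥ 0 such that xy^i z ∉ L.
i = 2

xy²z = ε · aa · bab = aabab; aabab has odd length 5, so it cannot be written as ww and is not in L.
(Other choices also work, e.g. i = 0, 3; only i = 1 is guaranteed to stay in L since xy¹z = s.)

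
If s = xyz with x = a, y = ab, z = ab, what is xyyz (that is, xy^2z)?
aababab

Given x = 'a', y = 'ab', z = 'ab' and i = 2:

xy^2z = x + y·y·...·y (2 times) + z
       = 'a' + 'ab'^2 + 'ab'
       = 'a' + 'abab' + 'ab'
       = 'aababab'

The pumped string is 'aababab' with length 7.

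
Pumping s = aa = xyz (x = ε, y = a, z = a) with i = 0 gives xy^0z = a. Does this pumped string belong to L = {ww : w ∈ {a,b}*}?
No

xy⁰z = ε · ε · a = a.
a has odd length 1, so it cannot be written as ww and is not in L.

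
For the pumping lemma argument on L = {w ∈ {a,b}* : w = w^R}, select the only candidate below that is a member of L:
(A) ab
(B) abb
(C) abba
(C) abba

The pumping lemma is applied to a string s that lies in L, so first check membership of each option:
- (A) ab reversed is ba ≠ ab, so it is not a palindrome and is not in L ✗
- (B) abb reversed is bba ≠ abb, so it is not a palindrome and is not in L ✗
- (C) abba reversed is abba, the same string, so it is a palindrome and is in L ✓

Only (C) abba is in L, so it is the only candidate that could play the role of s.
(In a complete proof one picks s in terms of the pumping length p so that |s| ≥ p is guaranteed; a fixed string like abba illustrates the shape of such an s.)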